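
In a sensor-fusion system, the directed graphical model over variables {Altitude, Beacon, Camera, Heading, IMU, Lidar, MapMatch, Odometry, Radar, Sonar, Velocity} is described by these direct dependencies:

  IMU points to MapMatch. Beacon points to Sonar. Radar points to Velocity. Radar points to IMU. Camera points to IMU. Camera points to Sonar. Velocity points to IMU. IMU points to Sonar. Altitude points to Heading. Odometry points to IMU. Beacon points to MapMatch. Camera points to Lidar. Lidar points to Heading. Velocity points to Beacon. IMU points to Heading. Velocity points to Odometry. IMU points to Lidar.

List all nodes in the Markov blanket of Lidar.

Pa(Lidar) = {Camera, IMU}.
Lidar's children: Heading.
Parents of each child, excluding Lidar:
  parents(Heading) \ {Lidar} = {Altitude, IMU}.
Taking the union gives {Altitude, Camera, Heading, IMU}.

{Altitude, Camera, Heading, IMU}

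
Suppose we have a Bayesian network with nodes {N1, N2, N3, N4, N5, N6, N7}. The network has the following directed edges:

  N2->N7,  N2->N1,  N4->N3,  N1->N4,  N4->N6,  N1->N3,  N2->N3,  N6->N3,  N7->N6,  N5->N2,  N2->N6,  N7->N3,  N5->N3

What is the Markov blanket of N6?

{N1, N2, N3, N4, N5, N7}

The Markov blanket of a node is its parents, its children, and the other parents of its children.
Parents of N6: N2, N4, N7.
N6 has child N3.
Parents of each child, excluding N6:
  N3: N1, N2, N4, N5, N7
So the Markov blanket of N6 is {N1, N2, N3, N4, N5, N7}.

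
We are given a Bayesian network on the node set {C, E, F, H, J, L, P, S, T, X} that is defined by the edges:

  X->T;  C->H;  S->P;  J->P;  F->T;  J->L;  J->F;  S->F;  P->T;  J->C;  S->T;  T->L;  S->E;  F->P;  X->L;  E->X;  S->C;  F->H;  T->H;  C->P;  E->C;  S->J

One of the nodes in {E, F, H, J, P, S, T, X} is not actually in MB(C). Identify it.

Recall MB(v) = parents ∪ children ∪ spouses, where spouses are the other parents of v's children.
Parents of C: E, J, S.
C has children H, P.
Parents of each child, excluding C:
  P: F, J, S
  H: F, T
MB(C) = {E, F, H, J, P, S, T}.
X is neither a parent, child, nor co-parent of C, so it does not belong.

X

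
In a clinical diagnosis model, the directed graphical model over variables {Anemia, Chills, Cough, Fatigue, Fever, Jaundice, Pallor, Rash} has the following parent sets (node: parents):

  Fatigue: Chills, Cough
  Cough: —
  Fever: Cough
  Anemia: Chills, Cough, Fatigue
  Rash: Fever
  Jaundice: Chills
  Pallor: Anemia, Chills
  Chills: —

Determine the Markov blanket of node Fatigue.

The Markov blanket of a node is its parents, its children, and the other parents of its children.
Fatigue has parents Chills, Cough.
Fatigue has child Anemia.
Parents of each child, excluding Fatigue:
  parents(Anemia) \ {Fatigue} = {Chills, Cough}.
Union: {Chills, Cough} ∪ {Anemia} ∪ {Chills, Cough} = {Anemia, Chills, Cough}.

{Anemia, Chills, Cough}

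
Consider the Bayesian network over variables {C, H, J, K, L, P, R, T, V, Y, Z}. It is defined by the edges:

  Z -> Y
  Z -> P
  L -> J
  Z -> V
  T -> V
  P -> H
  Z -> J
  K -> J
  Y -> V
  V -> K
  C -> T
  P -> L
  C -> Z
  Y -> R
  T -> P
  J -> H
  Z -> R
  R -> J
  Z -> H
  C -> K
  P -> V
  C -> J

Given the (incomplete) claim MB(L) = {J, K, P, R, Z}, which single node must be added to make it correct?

C

By definition, MB(L) is built from L's parents, L's children, and the co-parents of L.
Pa(L) = {P}.
Children of L: J.
Other parents of L's children:
  J also has parents C, K, R, Z.
MB(L) = {C, J, K, P, R, Z}.
Comparing with the claimed set, C is missing.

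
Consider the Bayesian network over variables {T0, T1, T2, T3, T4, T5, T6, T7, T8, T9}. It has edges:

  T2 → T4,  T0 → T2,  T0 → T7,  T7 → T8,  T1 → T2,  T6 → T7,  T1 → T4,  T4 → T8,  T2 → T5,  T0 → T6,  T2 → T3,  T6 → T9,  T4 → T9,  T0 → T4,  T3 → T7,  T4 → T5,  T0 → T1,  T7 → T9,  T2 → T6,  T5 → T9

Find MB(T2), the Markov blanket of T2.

T2's parents: T0, T1.
Children of T2: T3, T4, T5, T6.
For each child, the remaining parents (spouses of T2):
  T3 has no other parent.
  parents(T4) \ {T2} = {T0, T1}.
  T5 also has parent T4.
  parents(T6) \ {T2} = {T0}.
Taking the union gives {T0, T1, T3, T4, T5, T6}.

{T0, T1, T3, T4, T5, T6}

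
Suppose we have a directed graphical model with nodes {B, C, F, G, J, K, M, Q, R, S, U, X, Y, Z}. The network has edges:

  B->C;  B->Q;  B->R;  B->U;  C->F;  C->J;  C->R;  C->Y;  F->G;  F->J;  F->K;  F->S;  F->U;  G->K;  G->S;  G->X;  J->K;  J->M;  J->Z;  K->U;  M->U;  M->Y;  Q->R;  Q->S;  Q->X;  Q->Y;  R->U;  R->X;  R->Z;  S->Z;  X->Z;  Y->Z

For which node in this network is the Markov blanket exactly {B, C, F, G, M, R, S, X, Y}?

The target node must have every member of {B, C, F, G, M, R, S, X, Y} as a parent, child, or co-parent, and no others.
Parents of Q: B; children: R, S, X, Y; co-parents: B, C, F, G, M, R.
These exactly cover the given set, so the node is Q.

Q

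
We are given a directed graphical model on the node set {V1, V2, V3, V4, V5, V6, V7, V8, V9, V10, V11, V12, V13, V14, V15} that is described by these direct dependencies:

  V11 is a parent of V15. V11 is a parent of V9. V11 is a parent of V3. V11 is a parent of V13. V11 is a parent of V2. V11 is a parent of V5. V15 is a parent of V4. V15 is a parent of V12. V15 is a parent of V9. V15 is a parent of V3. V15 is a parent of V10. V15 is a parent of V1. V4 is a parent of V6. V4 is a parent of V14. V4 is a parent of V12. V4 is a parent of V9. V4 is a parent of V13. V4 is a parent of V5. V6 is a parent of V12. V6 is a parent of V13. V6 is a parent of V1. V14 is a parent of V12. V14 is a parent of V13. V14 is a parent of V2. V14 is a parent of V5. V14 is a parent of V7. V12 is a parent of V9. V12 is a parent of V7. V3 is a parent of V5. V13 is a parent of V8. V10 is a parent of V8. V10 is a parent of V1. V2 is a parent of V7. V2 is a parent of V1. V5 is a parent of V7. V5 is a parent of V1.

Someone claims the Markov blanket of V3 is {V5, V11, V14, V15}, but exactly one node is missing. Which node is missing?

V4

A node's Markov blanket = Pa ∪ Ch ∪ (parents of Ch other than the node itself).
Pa(V3) = {V11, V15}.
V3's children: V5.
Co-parents of V3 (other parents of its children):
  V5 also has parents V4, V11, V14.
MB(V3) = {V4, V5, V11, V14, V15}.
Comparing with the claimed set, V4 is missing.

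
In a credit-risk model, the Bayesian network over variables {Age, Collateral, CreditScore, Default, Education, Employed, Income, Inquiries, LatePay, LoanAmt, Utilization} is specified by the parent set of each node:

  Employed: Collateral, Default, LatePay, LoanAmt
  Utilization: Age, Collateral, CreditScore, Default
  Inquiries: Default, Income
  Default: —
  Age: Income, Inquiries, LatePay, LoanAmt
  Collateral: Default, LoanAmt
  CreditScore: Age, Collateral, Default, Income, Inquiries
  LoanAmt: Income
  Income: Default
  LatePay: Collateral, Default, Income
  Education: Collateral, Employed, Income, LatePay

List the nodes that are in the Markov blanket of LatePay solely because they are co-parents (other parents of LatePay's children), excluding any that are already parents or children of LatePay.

{Inquiries, LoanAmt}

Children of LatePay: Age, Education, Employed.
  Age: Income, Inquiries, LoanAmt
  Employed: Collateral, Default, LoanAmt
  Education: Collateral, Employed, Income
Excluding nodes already adjacent to LatePay (Age, Collateral, Default, Education, Employed, Income), the co-parent-only contribution is {Inquiries, LoanAmt}.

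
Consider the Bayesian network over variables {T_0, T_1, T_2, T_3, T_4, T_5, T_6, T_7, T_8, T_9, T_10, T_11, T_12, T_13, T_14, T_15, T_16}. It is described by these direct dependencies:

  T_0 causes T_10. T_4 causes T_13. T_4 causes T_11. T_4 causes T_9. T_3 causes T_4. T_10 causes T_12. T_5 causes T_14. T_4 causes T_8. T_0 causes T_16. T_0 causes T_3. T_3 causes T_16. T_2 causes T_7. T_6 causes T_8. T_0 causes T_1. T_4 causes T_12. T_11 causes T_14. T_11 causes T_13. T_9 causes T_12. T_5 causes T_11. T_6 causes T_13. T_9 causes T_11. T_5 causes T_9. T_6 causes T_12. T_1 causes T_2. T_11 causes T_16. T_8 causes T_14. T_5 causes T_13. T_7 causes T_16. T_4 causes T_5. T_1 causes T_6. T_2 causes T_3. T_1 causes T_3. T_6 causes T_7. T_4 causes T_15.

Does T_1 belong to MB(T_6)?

Yes

T_1 is a parent of T_6.
So T_1 ∈ MB(T_6).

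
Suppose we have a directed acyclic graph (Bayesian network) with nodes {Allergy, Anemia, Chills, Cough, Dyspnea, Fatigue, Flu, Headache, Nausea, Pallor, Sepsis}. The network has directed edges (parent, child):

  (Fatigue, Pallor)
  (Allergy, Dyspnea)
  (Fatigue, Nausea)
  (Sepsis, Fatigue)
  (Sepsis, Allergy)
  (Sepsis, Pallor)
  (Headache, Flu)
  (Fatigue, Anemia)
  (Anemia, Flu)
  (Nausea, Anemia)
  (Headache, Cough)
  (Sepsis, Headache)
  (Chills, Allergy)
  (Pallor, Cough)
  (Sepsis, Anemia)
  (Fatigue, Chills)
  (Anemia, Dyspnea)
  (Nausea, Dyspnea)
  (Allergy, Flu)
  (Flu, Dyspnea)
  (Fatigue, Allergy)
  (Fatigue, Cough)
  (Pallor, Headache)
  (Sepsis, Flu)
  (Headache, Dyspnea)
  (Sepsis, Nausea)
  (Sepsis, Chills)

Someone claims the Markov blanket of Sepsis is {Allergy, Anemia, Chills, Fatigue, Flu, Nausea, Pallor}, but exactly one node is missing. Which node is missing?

Recall MB(v) = parents ∪ children ∪ spouses, where spouses are the other parents of v's children.
Sepsis's parents: none.
Children of Sepsis: Allergy, Anemia, Chills, Fatigue, Flu, Headache, Nausea, Pallor.
Other parents of Sepsis's children:
  Fatigue: no additional parents.
  parents(Pallor) \ {Sepsis} = {Fatigue}.
  Chills's other parent is Fatigue.
  Headache also has parent Pallor.
  Nausea also has parent Fatigue.
  parents(Anemia) \ {Sepsis} = {Fatigue, Nausea}.
  Allergy's other parents are Chills, Fatigue.
  Flu also has parents Allergy, Anemia, Headache.
MB(Sepsis) = {Allergy, Anemia, Chills, Fatigue, Flu, Headache, Nausea, Pallor}.
Comparing with the claimed set, Headache is missing.

Headache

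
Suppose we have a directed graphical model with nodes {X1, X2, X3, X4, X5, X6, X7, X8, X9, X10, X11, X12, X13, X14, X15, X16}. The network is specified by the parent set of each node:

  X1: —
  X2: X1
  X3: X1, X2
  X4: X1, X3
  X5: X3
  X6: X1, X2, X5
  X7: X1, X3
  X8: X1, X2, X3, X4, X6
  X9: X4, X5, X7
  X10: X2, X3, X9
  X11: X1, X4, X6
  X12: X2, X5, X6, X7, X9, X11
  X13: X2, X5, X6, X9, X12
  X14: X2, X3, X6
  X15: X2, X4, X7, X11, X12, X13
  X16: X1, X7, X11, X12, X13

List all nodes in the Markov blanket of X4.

The Markov blanket of a node is its parents, its children, and the other parents of its children.
X4 has parents X1, X3.
X4's children: X8, X9, X11, X15.
Co-parents of X4 (other parents of its children):
  X8: X1, X2, X3, X6
  X9: X5, X7
  X11: X1, X6
  X15: X2, X7, X11, X12, X13
Union: {X1, X3} ∪ {X8, X9, X11, X15} ∪ {X1, X2, X3, X5, X6, X7, X11, X12, X13} = {X1, X2, X3, X5, X6, X7, X8, X9, X11, X12, X13, X15}.

{X1, X2, X3, X5, X6, X7, X8, X9, X11, X12, X13, X15}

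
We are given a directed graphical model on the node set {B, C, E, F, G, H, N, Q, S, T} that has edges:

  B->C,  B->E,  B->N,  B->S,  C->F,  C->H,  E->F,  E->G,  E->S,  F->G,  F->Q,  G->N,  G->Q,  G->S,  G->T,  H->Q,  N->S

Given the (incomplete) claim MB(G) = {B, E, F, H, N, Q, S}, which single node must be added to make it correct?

A node's Markov blanket = Pa ∪ Ch ∪ (parents of Ch other than the node itself).
G's parents: E, F.
G has children N, Q, S, T.
Parents of each child, excluding G:
  N: B
  Q: F, H
  S: B, E, N
  T: —
MB(G) = {B, E, F, H, N, Q, S, T}.
Comparing with the claimed set, T is missing.

T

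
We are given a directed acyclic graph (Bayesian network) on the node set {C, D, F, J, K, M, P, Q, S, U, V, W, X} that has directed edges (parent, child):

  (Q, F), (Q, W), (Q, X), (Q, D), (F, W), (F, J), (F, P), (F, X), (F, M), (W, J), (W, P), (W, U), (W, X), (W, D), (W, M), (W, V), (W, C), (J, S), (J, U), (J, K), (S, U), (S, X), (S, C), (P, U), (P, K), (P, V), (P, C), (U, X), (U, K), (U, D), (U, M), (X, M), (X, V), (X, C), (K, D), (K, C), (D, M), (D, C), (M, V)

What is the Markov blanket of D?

{C, F, K, M, P, Q, S, U, W, X}

D's parents: K, Q, U, W.
D has children C, M.
Other parents of D's children:
  M: F, U, W, X
  C: K, P, S, W, X
So the Markov blanket of D is {C, F, K, M, P, Q, S, U, W, X}.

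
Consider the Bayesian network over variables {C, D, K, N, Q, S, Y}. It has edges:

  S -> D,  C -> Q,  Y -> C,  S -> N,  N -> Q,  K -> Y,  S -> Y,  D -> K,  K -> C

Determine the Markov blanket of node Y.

Pa(Y) = {K, S}.
Ch(Y) = {C}.
Other parents of Y's children:
  C: K
So the Markov blanket of Y is {C, K, S}.

{C, K, S}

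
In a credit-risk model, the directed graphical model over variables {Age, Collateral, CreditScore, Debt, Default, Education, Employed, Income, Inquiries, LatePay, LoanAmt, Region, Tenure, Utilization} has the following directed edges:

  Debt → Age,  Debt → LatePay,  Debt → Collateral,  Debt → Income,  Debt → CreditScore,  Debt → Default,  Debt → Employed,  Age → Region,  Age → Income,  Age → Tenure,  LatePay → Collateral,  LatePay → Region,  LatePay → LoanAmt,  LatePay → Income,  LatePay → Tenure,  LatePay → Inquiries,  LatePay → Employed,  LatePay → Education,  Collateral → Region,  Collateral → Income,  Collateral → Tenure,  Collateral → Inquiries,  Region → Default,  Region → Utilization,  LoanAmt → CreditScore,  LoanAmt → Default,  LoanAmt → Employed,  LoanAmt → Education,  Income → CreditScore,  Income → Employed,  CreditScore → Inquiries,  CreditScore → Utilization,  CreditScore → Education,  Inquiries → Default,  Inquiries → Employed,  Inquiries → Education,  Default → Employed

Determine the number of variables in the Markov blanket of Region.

Ch(Region) = {Default, Utilization}.
Parents of Region: Age, Collateral, LatePay.
Parents of each child, excluding Region:
  Default: Debt, Inquiries, LoanAmt
  Utilization: CreditScore
MB(Region) = {Age, Collateral, CreditScore, Debt, Default, Inquiries, LatePay, LoanAmt, Utilization}, which has 9 nodes.

9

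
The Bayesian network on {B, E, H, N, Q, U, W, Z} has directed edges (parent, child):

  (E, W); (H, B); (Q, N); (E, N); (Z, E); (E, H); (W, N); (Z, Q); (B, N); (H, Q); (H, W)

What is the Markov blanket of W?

{B, E, H, N, Q}

By definition, MB(W) is built from W's parents, W's children, and the co-parents of W.
W's children: N.
W has parents E, H.
Co-parents of W (other parents of its children):
  parents(N) \ {W} = {B, E, Q}.
Taking the union gives {B, E, H, N, Q}.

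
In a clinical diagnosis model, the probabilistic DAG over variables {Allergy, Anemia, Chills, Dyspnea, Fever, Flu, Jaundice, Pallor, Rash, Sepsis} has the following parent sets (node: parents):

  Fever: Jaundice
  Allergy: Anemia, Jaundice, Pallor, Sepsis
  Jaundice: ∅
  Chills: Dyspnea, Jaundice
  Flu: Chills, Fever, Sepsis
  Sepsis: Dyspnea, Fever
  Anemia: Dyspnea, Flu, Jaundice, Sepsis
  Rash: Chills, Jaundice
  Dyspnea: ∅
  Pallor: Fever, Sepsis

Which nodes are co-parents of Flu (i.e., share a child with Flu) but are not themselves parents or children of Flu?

{Dyspnea, Jaundice}

Children of Flu: Anemia.
  parents(Anemia) \ {Flu} = {Dyspnea, Jaundice, Sepsis}.
Excluding nodes already adjacent to Flu (Anemia, Chills, Fever, Sepsis), the co-parent-only contribution is {Dyspnea, Jaundice}.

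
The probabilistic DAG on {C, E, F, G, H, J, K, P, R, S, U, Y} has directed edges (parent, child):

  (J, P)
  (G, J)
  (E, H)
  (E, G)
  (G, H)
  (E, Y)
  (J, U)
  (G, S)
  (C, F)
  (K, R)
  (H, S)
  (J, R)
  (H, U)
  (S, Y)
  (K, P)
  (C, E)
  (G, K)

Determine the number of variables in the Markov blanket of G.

By definition, MB(G) is built from G's parents, G's children, and the co-parents of G.
Pa(G) = {E}.
G has children H, J, K, S.
For each child, the remaining parents (spouses of G):
  H: E
  J: —
  K: —
  S: H
MB(G) = {E, H, J, K, S}, which has 5 nodes.

5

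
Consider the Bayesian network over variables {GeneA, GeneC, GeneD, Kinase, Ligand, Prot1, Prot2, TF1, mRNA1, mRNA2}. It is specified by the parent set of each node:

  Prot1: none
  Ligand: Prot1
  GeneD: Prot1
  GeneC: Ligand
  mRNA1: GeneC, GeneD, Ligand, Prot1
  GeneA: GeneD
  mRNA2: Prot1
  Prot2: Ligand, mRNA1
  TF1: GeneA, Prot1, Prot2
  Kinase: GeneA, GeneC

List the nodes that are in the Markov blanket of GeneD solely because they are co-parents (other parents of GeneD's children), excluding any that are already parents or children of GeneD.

{GeneC, Ligand}

Children of GeneD: GeneA, mRNA1.
  mRNA1's other parents are GeneC, Ligand, Prot1.
  GeneA: no additional parents.
Excluding nodes already adjacent to GeneD (GeneA, Prot1, mRNA1), the co-parent-only contribution is {GeneC, Ligand}.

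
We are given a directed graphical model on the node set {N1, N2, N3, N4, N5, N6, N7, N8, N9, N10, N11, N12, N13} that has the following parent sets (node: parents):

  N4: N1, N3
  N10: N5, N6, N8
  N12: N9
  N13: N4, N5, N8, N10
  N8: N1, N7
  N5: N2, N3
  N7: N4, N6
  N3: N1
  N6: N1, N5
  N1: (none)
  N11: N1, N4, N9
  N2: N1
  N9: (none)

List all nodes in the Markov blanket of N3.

{N1, N2, N4, N5}

By definition, MB(N3) is built from N3's parents, N3's children, and the co-parents of N3.
Parents of N3: N1.
N3 has children N4, N5.
For each child, the remaining parents (spouses of N3):
  parents(N4) \ {N3} = {N1}.
  N5's other parent is N2.
So the Markov blanket of N3 is {N1, N2, N4, N5}.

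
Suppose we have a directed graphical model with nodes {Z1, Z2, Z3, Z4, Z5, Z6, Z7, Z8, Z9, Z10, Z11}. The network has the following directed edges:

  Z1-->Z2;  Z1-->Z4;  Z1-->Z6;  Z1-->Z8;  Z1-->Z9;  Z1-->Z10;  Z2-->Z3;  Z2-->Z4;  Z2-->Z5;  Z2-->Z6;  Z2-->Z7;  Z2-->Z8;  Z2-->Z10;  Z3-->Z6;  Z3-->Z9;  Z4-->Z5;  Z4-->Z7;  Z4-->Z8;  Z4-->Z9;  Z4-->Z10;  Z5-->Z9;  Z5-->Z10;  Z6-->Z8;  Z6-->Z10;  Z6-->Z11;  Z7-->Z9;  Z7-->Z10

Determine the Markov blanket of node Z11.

Z11's children: none.
Z11's parents: Z6.
With no children, Z11 has no spouses; the co-parent set is empty.
Taking the union gives {Z6}.

{Z6}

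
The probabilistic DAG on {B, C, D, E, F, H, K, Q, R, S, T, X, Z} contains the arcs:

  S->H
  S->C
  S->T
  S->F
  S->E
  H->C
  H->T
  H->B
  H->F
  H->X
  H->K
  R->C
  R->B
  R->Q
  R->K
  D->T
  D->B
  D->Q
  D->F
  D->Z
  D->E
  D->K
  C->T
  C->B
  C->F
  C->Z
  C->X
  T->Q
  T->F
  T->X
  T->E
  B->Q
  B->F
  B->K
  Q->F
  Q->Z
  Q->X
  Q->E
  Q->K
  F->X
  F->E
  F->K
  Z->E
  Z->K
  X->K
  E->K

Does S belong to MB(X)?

No

X's parents: C, F, H, Q, T.
X has child K.
Parents of each child, excluding X:
  K: B, D, E, F, H, Q, R, Z
MB(X) = {B, C, D, E, F, H, K, Q, R, T, Z}; S is not in this set.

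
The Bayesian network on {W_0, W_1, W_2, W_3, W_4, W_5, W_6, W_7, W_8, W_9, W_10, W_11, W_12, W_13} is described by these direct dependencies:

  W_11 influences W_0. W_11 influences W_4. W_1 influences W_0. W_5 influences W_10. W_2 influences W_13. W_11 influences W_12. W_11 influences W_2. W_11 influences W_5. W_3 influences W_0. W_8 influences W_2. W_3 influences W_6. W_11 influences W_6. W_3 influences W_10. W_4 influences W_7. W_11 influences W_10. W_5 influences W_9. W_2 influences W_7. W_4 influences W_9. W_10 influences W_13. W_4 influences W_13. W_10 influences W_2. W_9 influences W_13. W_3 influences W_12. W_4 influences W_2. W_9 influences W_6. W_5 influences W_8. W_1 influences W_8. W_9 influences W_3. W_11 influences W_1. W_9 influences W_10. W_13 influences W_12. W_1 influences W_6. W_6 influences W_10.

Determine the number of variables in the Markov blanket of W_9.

A node's Markov blanket = Pa ∪ Ch ∪ (parents of Ch other than the node itself).
W_9's parents: W_4, W_5.
Ch(W_9) = {W_3, W_6, W_10, W_13}.
Other parents of W_9's children:
  W_3: —
  W_6: W_1, W_3, W_11
  W_10: W_3, W_5, W_6, W_11
  W_13: W_2, W_4, W_10
MB(W_9) = {W_1, W_2, W_3, W_4, W_5, W_6, W_10, W_11, W_13}, which has 9 nodes.

9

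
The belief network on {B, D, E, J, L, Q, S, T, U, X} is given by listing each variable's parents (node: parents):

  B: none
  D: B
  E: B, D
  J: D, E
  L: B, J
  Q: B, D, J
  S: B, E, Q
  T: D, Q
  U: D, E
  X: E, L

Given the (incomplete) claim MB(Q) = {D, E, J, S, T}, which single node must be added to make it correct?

B

By definition, MB(Q) is built from Q's parents, Q's children, and the co-parents of Q.
Children of Q: S, T.
Q's parents: B, D, J.
Co-parents of Q (other parents of its children):
  S also has parents B, E.
  T also has parent D.
MB(Q) = {B, D, E, J, S, T}.
Comparing with the claimed set, B is missing.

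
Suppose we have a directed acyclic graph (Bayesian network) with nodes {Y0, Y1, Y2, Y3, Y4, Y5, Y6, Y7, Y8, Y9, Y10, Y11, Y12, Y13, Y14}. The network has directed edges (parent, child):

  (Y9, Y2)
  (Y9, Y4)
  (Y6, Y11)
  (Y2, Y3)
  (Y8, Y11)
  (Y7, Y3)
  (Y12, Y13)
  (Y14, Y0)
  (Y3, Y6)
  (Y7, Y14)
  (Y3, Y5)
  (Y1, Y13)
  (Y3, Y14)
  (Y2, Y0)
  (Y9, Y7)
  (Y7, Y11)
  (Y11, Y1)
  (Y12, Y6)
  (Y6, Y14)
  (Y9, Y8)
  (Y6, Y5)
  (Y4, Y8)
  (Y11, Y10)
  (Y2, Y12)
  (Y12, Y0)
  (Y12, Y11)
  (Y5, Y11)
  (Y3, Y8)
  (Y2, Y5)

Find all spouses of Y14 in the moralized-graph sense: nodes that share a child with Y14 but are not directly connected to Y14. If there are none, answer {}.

Children of Y14: Y0.
  Y0's other parents are Y2, Y12.
Excluding nodes already adjacent to Y14 (Y0, Y3, Y6, Y7), the co-parent-only contribution is {Y2, Y12}.

{Y2, Y12}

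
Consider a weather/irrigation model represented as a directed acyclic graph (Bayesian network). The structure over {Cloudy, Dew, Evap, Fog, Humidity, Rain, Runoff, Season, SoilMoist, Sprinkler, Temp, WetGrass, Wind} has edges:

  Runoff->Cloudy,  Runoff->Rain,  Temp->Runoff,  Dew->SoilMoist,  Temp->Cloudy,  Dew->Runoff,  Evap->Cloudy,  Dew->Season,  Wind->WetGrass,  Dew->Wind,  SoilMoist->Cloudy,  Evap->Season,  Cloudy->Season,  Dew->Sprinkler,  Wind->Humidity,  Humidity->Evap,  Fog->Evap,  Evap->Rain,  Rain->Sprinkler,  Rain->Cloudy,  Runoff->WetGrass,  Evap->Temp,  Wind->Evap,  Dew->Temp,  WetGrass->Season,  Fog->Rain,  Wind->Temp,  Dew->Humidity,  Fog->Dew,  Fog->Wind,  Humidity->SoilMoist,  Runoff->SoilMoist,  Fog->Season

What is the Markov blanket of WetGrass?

By definition, MB(WetGrass) is built from WetGrass's parents, WetGrass's children, and the co-parents of WetGrass.
WetGrass has parents Runoff, Wind.
WetGrass's children: Season.
Co-parents of WetGrass (other parents of its children):
  Season's other parents are Cloudy, Dew, Evap, Fog.
Taking the union gives {Cloudy, Dew, Evap, Fog, Runoff, Season, Wind}.

{Cloudy, Dew, Evap, Fog, Runoff, Season, Wind}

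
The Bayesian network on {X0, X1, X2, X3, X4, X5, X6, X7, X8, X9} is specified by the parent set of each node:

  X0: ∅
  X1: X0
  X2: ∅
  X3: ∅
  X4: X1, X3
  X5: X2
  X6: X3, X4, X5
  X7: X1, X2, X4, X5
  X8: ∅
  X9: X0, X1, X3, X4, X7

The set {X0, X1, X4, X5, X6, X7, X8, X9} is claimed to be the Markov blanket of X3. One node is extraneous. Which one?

X8

X3's parents: none.
Ch(X3) = {X4, X6, X9}.
Co-parents of X3 (other parents of its children):
  X4: X1
  X6: X4, X5
  X9: X0, X1, X4, X7
MB(X3) = {X0, X1, X4, X5, X6, X7, X9}.
X8 is neither a parent, child, nor co-parent of X3, so it does not belong.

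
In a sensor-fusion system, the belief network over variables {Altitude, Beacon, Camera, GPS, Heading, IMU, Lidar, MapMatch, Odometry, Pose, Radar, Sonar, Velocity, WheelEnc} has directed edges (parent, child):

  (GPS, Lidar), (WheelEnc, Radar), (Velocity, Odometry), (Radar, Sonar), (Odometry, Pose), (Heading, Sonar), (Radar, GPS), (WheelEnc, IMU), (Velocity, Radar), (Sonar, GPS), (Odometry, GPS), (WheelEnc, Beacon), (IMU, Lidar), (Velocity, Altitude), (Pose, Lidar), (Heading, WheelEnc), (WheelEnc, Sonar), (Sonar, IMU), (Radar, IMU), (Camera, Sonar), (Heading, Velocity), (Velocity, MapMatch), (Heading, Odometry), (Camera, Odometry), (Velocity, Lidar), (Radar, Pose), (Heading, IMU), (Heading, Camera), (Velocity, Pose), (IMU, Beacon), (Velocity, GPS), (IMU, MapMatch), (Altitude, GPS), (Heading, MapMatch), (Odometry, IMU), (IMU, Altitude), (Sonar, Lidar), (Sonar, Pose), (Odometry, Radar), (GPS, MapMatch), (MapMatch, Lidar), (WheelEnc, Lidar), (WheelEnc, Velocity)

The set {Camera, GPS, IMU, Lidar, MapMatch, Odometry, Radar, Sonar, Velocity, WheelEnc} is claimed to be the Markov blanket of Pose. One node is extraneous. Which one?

Camera

By definition, MB(Pose) is built from Pose's parents, Pose's children, and the co-parents of Pose.
Parents of Pose: Odometry, Radar, Sonar, Velocity.
Children of Pose: Lidar.
Other parents of Pose's children:
  parents(Lidar) \ {Pose} = {GPS, IMU, MapMatch, Sonar, Velocity, WheelEnc}.
MB(Pose) = {GPS, IMU, Lidar, MapMatch, Odometry, Radar, Sonar, Velocity, WheelEnc}.
Camera is neither a parent, child, nor co-parent of Pose, so it does not belong.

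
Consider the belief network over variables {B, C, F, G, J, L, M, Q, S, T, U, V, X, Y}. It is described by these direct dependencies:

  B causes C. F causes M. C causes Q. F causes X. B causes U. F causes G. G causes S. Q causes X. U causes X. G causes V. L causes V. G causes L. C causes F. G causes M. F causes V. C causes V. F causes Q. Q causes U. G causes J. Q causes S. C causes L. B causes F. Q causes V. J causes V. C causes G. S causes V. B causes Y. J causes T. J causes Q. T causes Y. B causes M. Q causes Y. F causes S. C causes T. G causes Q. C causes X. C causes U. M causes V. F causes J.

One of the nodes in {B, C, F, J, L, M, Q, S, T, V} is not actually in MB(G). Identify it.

T

By definition, MB(G) is built from G's parents, G's children, and the co-parents of G.
Parents of G: C, F.
Ch(G) = {J, L, M, Q, S, V}.
Co-parents of G (other parents of its children):
  J also has parent F.
  L also has parent C.
  M's other parents are B, F.
  Q also has parents C, F, J.
  S's other parents are F, Q.
  parents(V) \ {G} = {C, F, J, L, M, Q, S}.
MB(G) = {B, C, F, J, L, M, Q, S, V}.
T is neither a parent, child, nor co-parent of G, so it does not belong.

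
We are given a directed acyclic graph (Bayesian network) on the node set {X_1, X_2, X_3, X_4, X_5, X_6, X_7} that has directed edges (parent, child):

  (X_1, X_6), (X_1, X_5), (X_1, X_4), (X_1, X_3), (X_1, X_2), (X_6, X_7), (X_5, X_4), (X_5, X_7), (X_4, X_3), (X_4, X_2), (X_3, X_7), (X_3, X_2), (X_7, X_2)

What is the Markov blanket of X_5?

{X_1, X_3, X_4, X_6, X_7}

X_5's parents: X_1.
X_5's children: X_4, X_7.
Parents of each child, excluding X_5:
  X_4 also has parent X_1.
  parents(X_7) \ {X_5} = {X_3, X_6}.
So the Markov blanket of X_5 is {X_1, X_3, X_4, X_6, X_7}.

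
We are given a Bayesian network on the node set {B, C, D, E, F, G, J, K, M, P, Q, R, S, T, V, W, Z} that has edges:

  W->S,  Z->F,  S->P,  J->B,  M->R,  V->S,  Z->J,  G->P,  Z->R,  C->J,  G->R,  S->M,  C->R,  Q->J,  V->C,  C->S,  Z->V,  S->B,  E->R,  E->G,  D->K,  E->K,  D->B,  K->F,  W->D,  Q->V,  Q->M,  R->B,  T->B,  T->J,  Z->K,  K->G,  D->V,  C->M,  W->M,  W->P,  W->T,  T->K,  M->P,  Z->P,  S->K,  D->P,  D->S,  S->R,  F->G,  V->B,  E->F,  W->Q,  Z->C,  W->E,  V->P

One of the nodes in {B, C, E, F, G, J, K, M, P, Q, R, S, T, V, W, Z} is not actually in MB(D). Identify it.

F

A node's Markov blanket = Pa ∪ Ch ∪ (parents of Ch other than the node itself).
D has parent W.
D has children B, K, P, S, V.
Parents of each child, excluding D:
  parents(V) \ {D} = {Q, Z}.
  parents(S) \ {D} = {C, V, W}.
  parents(K) \ {D} = {E, S, T, Z}.
  P also has parents G, M, S, V, W, Z.
  parents(B) \ {D} = {J, R, S, T, V}.
MB(D) = {B, C, E, G, J, K, M, P, Q, R, S, T, V, W, Z}.
F is neither a parent, child, nor co-parent of D, so it does not belong.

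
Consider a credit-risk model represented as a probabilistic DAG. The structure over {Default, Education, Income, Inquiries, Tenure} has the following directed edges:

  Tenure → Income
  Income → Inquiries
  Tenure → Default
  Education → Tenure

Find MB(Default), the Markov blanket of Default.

Default has parent Tenure.
Ch(Default) = {}.
With no children, Default has no spouses; the co-parent set is empty.
Union: {Tenure} ∪ {} ∪ {} = {Tenure}.

{Tenure}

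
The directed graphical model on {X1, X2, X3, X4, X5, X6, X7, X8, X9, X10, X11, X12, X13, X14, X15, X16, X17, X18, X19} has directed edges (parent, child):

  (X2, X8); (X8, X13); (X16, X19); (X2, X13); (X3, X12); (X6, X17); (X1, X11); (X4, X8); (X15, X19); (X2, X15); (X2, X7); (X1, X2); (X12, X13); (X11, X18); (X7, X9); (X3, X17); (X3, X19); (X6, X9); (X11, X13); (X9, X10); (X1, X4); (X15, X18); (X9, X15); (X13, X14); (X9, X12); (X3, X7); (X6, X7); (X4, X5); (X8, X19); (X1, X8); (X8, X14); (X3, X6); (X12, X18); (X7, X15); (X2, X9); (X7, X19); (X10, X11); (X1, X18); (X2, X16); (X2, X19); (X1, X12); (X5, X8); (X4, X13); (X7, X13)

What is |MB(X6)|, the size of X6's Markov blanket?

By definition, MB(X6) is built from X6's parents, X6's children, and the co-parents of X6.
Pa(X6) = {X3}.
X6's children: X7, X9, X17.
For each child, the remaining parents (spouses of X6):
  X7 also has parents X2, X3.
  parents(X9) \ {X6} = {X2, X7}.
  X17 also has parent X3.
MB(X6) = {X2, X3, X7, X9, X17}, which has 5 nodes.

5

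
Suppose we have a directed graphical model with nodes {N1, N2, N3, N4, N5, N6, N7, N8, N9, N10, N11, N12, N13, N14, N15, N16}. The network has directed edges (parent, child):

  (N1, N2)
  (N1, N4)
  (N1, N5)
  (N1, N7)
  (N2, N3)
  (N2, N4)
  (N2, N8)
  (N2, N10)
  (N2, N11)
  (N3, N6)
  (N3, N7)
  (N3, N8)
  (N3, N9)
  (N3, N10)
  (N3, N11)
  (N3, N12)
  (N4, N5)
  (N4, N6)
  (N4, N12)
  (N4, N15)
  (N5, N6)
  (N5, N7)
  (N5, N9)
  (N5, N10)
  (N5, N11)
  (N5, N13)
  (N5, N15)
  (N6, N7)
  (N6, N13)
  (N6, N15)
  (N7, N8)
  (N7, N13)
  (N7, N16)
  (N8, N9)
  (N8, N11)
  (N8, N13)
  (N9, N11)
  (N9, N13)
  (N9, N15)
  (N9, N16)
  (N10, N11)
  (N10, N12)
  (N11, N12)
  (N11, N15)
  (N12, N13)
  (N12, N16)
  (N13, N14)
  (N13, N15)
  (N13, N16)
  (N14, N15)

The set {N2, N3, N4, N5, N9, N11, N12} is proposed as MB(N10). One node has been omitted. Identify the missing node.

By definition, MB(N10) is built from N10's parents, N10's children, and the co-parents of N10.
N10 has children N11, N12.
N10's parents: N2, N3, N5.
Co-parents of N10 (other parents of its children):
  N11 also has parents N2, N3, N5, N8, N9.
  parents(N12) \ {N10} = {N3, N4, N11}.
MB(N10) = {N2, N3, N4, N5, N8, N9, N11, N12}.
Comparing with the claimed set, N8 is missing.

N8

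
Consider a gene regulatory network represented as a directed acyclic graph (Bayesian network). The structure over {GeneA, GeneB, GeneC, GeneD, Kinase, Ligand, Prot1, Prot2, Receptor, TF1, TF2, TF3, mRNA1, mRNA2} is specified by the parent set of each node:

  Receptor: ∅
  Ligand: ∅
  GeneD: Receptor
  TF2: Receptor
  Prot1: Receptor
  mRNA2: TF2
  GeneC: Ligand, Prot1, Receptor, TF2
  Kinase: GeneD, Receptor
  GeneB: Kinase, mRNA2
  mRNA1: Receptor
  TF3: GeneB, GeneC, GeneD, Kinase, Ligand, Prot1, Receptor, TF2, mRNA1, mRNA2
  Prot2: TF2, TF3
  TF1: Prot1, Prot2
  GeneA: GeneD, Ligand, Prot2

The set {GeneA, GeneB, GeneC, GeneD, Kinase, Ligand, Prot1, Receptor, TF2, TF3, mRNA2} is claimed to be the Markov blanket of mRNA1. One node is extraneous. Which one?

GeneA

The Markov blanket of a node is its parents, its children, and the other parents of its children.
mRNA1's children: TF3.
Parents of mRNA1: Receptor.
For each child, the remaining parents (spouses of mRNA1):
  TF3: GeneB, GeneC, GeneD, Kinase, Ligand, Prot1, Receptor, TF2, mRNA2
MB(mRNA1) = {GeneB, GeneC, GeneD, Kinase, Ligand, Prot1, Receptor, TF2, TF3, mRNA2}.
GeneA is neither a parent, child, nor co-parent of mRNA1, so it does not belong.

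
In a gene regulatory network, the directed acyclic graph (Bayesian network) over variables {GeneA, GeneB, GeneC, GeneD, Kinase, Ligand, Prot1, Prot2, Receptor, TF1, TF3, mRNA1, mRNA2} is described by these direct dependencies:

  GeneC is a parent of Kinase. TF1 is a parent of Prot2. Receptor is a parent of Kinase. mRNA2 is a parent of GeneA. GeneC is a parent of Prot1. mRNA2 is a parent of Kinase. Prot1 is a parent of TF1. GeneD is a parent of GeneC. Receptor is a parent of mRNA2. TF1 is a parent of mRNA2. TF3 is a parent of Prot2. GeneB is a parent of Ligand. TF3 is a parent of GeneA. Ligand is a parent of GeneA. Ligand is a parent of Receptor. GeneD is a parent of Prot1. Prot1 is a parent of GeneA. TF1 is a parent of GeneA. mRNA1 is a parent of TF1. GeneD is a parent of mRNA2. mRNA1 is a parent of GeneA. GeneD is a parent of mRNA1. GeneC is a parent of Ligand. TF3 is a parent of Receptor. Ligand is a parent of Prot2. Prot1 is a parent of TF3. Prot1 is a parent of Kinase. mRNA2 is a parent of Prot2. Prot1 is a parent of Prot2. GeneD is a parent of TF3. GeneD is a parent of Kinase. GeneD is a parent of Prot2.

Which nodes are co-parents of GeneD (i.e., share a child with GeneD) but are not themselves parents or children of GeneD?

Children of GeneD: GeneC, Kinase, Prot1, Prot2, TF3, mRNA1, mRNA2.
  GeneC: no additional parents.
  Prot1's other parent is GeneC.
  TF3 also has parent Prot1.
  mRNA1 has no other parent.
  mRNA2's other parents are Receptor, TF1.
  Kinase also has parents GeneC, Prot1, Receptor, mRNA2.
  parents(Prot2) \ {GeneD} = {Ligand, Prot1, TF1, TF3, mRNA2}.
Excluding nodes already adjacent to GeneD (GeneC, Kinase, Prot1, Prot2, TF3, mRNA1, mRNA2), the co-parent-only contribution is {Ligand, Receptor, TF1}.

{Ligand, Receptor, TF1}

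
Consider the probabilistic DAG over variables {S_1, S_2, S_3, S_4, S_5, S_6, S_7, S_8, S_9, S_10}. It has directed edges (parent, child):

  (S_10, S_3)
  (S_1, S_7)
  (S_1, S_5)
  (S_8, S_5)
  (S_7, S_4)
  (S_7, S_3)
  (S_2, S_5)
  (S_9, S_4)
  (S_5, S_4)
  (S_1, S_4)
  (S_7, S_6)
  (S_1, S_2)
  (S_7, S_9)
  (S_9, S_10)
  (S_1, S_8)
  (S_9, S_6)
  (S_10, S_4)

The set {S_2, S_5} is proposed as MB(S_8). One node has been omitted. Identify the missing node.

S_1

A node's Markov blanket = Pa ∪ Ch ∪ (parents of Ch other than the node itself).
Children of S_8: S_5.
Pa(S_8) = {S_1}.
Other parents of S_8's children:
  S_5: S_1, S_2
MB(S_8) = {S_1, S_2, S_5}.
Comparing with the claimed set, S_1 is missing.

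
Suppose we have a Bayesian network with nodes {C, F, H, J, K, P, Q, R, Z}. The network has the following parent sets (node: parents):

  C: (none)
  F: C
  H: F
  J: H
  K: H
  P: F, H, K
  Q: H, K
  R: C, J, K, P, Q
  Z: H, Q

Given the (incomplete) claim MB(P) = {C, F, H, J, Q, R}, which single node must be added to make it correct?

Recall MB(v) = parents ∪ children ∪ spouses, where spouses are the other parents of v's children.
P has child R.
P's parents: F, H, K.
Other parents of P's children:
  R's other parents are C, J, K, Q.
MB(P) = {C, F, H, J, K, Q, R}.
Comparing with the claimed set, K is missing.

K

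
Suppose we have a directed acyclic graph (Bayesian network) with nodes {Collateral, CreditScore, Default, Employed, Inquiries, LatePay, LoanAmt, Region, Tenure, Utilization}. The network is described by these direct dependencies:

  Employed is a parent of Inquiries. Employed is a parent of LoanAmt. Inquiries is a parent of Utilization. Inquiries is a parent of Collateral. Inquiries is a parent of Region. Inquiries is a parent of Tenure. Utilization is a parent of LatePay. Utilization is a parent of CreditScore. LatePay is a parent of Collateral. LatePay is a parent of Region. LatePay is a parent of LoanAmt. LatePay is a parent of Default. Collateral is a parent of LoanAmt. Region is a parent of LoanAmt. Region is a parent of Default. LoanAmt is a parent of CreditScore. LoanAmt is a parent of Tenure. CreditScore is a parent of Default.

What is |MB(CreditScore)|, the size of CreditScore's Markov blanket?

5

CreditScore has parents LoanAmt, Utilization.
Children of CreditScore: Default.
Parents of each child, excluding CreditScore:
  Default: LatePay, Region
MB(CreditScore) = {Default, LatePay, LoanAmt, Region, Utilization}, which has 5 nodes.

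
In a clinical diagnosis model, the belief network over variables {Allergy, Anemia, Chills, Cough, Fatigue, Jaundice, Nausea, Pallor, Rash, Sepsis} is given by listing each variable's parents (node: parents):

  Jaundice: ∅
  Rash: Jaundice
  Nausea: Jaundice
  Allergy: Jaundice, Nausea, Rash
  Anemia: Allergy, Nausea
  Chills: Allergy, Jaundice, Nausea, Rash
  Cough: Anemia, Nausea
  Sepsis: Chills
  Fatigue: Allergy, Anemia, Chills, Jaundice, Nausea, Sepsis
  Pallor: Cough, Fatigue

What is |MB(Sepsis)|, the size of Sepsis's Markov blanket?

6

By definition, MB(Sepsis) is built from Sepsis's parents, Sepsis's children, and the co-parents of Sepsis.
Sepsis's parents: Chills.
Children of Sepsis: Fatigue.
Parents of each child, excluding Sepsis:
  Fatigue's other parents are Allergy, Anemia, Chills, Jaundice, Nausea.
MB(Sepsis) = {Allergy, Anemia, Chills, Fatigue, Jaundice, Nausea}, which has 6 nodes.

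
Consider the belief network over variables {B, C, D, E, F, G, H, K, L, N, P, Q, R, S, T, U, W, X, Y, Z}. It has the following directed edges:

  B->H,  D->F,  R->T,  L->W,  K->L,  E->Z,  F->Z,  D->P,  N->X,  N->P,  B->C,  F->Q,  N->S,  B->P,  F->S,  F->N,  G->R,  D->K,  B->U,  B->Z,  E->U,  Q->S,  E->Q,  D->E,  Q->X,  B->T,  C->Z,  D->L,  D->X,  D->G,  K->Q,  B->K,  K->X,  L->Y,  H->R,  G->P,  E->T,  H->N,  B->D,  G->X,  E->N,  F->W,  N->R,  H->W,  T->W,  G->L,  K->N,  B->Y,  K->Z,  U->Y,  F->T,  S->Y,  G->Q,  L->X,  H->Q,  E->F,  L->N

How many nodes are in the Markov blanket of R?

7

Parents of R: G, H, N.
R's children: T.
Other parents of R's children:
  T: B, E, F
MB(R) = {B, E, F, G, H, N, T}, which has 7 nodes.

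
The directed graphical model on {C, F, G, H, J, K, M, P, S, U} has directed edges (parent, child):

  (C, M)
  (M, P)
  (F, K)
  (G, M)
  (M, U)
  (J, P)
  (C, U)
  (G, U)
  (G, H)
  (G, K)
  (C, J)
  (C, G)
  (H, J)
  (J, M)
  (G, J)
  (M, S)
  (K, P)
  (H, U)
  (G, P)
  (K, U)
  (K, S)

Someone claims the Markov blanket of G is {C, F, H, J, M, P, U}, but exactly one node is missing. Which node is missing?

K

By definition, MB(G) is built from G's parents, G's children, and the co-parents of G.
Parents of G: C.
Children of G: H, J, K, M, P, U.
Co-parents of G (other parents of its children):
  H: no additional parents.
  parents(J) \ {G} = {C, H}.
  K's other parent is F.
  parents(M) \ {G} = {C, J}.
  P also has parents J, K, M.
  U's other parents are C, H, K, M.
MB(G) = {C, F, H, J, K, M, P, U}.
Comparing with the claimed set, K is missing.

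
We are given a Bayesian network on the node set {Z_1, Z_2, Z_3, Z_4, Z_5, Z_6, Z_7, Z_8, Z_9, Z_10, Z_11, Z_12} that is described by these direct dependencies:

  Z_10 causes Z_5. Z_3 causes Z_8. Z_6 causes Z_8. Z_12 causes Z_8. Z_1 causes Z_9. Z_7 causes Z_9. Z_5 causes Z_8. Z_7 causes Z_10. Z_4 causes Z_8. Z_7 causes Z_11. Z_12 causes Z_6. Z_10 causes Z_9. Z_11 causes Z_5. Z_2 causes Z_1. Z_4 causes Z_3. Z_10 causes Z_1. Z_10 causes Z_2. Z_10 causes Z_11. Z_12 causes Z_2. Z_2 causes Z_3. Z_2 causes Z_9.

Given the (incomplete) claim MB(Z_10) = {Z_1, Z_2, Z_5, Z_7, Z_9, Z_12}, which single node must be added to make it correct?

Z_11

Parents of Z_10: Z_7.
Ch(Z_10) = {Z_1, Z_2, Z_5, Z_9, Z_11}.
Other parents of Z_10's children:
  Z_2: Z_12
  Z_11: Z_7
  Z_1: Z_2
  Z_5: Z_11
  Z_9: Z_1, Z_2, Z_7
MB(Z_10) = {Z_1, Z_2, Z_5, Z_7, Z_9, Z_11, Z_12}.
Comparing with the claimed set, Z_11 is missing.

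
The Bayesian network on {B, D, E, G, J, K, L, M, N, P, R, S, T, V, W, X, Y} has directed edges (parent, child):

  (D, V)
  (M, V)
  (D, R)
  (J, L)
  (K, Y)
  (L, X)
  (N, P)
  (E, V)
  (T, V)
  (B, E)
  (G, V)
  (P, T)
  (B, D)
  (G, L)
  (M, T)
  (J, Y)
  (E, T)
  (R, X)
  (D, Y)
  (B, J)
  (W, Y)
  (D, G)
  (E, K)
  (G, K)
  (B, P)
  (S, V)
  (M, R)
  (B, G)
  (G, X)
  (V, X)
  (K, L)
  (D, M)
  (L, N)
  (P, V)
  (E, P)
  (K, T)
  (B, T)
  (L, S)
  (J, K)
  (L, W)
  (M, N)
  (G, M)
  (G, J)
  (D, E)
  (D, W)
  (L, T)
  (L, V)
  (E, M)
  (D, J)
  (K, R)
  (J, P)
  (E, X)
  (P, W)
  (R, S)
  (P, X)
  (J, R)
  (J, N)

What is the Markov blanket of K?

A node's Markov blanket = Pa ∪ Ch ∪ (parents of Ch other than the node itself).
Pa(K) = {E, G, J}.
Ch(K) = {L, R, T, Y}.
Co-parents of K (other parents of its children):
  L: G, J
  R: D, J, M
  T: B, E, L, M, P
  Y: D, J, W
So the Markov blanket of K is {B, D, E, G, J, L, M, P, R, T, W, Y}.

{B, D, E, G, J, L, M, P, R, T, W, Y}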